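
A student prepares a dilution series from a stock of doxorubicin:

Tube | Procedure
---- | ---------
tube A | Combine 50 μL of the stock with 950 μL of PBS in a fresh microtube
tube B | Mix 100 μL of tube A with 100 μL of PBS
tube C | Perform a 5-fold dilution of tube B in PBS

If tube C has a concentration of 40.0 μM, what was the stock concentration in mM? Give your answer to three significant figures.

8.00 mM

Step 1: 50 μL + 950 μL = 1000 μL total → factor 1000/50 = 20
Step 2: 100 μL + 100 μL = 200 μL total → factor 200/100 = 2
Step 3: 5-fold → factor 5
Overall dilution factor = 20 × 2 × 5 = 200
Stock = 40.0 μM × 200 = 8000 μM = 8.00 mM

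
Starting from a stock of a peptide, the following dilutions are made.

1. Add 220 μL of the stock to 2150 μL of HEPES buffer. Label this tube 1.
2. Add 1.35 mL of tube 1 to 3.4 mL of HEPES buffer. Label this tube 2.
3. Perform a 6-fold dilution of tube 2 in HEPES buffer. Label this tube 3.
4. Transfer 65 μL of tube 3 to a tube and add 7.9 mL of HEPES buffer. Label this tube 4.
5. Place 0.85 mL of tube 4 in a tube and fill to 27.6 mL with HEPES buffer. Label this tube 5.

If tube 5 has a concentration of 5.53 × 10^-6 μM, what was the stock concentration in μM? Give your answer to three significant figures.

Step 1: 220 μL + 2150 μL = 2370 μL total → factor 2370/220 = 10.773
Step 2: 1.35 mL + 3.4 mL = 4.75 mL total → factor 4.75/1.35 = 3.5185
Step 3: 6-fold → factor 6
Step 4: 65 μL + 7.9 mL = 7965 μL total → factor 7965/65 = 122.54
Step 5: 0.85 mL brought to 27.6 mL → factor 27.6/0.85 = 32.471
Overall dilution factor = 10.773 × 3.5185 × 6 × 122.54 × 32.471 = 9.049 × 10^5
Stock = 5.53 × 10^-6 μM × 9.049 × 10^5 = 5.00 μM

5.00 μM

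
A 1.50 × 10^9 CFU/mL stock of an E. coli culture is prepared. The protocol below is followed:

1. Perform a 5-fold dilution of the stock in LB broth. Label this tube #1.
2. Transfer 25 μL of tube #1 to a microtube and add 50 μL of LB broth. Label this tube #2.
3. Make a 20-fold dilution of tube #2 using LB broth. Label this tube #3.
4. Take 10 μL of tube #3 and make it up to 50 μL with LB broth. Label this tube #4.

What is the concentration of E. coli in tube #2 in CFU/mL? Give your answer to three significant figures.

Step 1: 5-fold → factor 5
Step 2: 25 μL + 50 μL = 75 μL total → factor 75/25 = 3
Dilution factor through tube #2 = 5 × 3 = 15
[tube #2] = 1.50 × 10^9 CFU/mL / 15 = 1.00 × 10^8 CFU/mL

1.00 × 10^8 CFU/mL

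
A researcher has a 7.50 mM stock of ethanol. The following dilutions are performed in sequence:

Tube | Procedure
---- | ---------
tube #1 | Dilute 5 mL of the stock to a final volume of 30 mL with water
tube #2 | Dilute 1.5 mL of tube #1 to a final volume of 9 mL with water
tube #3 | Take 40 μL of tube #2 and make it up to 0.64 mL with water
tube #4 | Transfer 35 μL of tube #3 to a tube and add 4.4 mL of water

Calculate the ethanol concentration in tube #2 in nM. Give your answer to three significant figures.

Step 1: 5 mL brought to 30 mL → factor 30/5 = 6
Step 2: 1.5 mL brought to 9 mL → factor 9/1.5 = 6
Dilution factor through tube #2 = 6 × 6 = 36
[tube #2] = 7.50 mM / 36 = 0.2083 mM = 2.08 × 10^5 nM

2.08 × 10^5 nM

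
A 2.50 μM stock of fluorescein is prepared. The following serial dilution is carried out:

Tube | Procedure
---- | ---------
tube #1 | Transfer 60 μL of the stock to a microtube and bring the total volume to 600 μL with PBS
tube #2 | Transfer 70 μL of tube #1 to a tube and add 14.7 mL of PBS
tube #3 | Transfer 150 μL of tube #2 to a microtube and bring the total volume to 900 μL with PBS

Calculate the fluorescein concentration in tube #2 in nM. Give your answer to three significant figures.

Step 1: 60 μL brought to 600 μL → factor 600/60 = 10
Step 2: 70 μL + 14.7 mL = 14770 μL total → factor 14770/70 = 211
Dilution factor through tube #2 = 10 × 211 = 2110
[tube #2] = 2.50 μM / 2110 = 0.001185 μM = 1.18 nM

1.18 nM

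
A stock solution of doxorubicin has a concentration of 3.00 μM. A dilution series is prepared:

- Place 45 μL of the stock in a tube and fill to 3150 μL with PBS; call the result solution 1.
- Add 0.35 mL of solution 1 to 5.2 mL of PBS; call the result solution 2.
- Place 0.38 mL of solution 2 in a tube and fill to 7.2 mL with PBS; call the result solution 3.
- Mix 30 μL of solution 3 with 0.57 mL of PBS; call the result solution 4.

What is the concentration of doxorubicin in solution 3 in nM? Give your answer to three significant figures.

0.143 nM

Step 1: 45 μL brought to 3150 μL → factor 3150/45 = 70
Step 2: 0.35 mL + 5.2 mL = 5.55 mL total → factor 5.55/0.35 = 15.857
Step 3: 0.38 mL brought to 7.2 mL → factor 7.2/0.38 = 18.947
Dilution factor through solution 3 = 70 × 15.857 × 18.947 = 21032
[solution 3] = 3.00 μM / 21032 = 0.0001426 μM = 0.143 nM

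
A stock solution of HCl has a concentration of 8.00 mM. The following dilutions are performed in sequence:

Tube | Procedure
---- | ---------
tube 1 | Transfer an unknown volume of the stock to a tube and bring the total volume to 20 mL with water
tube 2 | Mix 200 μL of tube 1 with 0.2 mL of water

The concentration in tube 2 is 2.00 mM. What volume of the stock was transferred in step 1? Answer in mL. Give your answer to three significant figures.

Step 1: v brought to 20 mL → factor = 20 mL/v
Step 2: 200 μL + 0.2 mL = 400 μL total → factor 400/200 = 2
Product of known-step factors = 2
Overall factor = 8.00 mM / (2.00 mM) = 4
Step-1 factor = 4 / 2 = 2
v = 20 mL / 2 = 10.0 mL

10.0 mL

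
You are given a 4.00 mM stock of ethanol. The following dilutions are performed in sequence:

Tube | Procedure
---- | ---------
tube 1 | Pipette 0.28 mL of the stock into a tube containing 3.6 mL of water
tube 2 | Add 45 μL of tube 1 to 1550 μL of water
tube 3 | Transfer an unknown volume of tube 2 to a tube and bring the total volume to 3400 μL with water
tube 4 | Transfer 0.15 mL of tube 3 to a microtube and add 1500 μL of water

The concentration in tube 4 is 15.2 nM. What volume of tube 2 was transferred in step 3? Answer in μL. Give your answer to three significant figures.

Step 1: 0.28 mL + 3.6 mL = 3.88 mL total → factor 3.88/0.28 = 13.857
Step 2: 45 μL + 1550 μL = 1595 μL total → factor 1595/45 = 35.444
Step 3: v brought to 3400 μL → factor = 3400 μL/v
Step 4: 0.15 mL + 1500 μL = 1.65 mL total → factor 1.65/0.15 = 11
Product of known-step factors = 5402.7
Overall factor = 4.00 mM / (15.2 nM) = 2.6316 × 10^5
Step-3 factor = 2.6316 × 10^5 / 5402.7 = 48.708
v = 3400 μL / 48.708 = 69.8 μL

69.8 μL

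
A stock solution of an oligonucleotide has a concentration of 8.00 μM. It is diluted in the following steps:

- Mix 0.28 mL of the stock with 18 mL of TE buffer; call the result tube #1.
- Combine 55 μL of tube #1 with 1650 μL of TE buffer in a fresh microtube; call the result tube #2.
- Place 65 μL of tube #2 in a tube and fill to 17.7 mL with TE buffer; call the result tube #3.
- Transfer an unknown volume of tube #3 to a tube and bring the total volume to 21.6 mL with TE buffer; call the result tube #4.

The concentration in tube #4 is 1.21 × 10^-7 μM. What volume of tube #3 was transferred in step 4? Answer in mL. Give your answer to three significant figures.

0.180 mL

Step 1: 0.28 mL + 18 mL = 18.28 mL total → factor 18.28/0.28 = 65.286
Step 2: 55 μL + 1650 μL = 1705 μL total → factor 1705/55 = 31
Step 3: 65 μL brought to 17.7 mL → factor 17700/65 = 272.31
Step 4: v brought to 21.6 mL → factor = 21.6 mL/v
Product of known-step factors = 5.5111 × 10^5
Overall factor = 8.00 μM / (1.21 × 10^-7 μM) = 6.6116 × 10^7
Step-4 factor = 6.6116 × 10^7 / 5.5111 × 10^5 = 119.97
v = 21.6 mL / 119.97 = 0.180 mL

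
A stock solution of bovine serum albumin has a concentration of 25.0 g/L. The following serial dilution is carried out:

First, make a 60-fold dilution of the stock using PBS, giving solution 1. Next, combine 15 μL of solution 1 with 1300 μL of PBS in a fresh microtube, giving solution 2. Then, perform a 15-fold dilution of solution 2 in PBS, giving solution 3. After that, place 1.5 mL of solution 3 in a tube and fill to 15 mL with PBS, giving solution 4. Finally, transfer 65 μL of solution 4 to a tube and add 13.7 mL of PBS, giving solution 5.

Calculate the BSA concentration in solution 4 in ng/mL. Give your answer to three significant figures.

Step 1: 60-fold → factor 60
Step 2: 15 μL + 1300 μL = 1315 μL total → factor 1315/15 = 87.667
Step 3: 15-fold → factor 15
Step 4: 1.5 mL brought to 15 mL → factor 15/1.5 = 10
Dilution factor through solution 4 = 60 × 87.667 × 15 × 10 = 7.89 × 10^5
[solution 4] = 25.0 g/L / 7.89 × 10^5 = 3.169 × 10^-5 g/L = 31.7 ng/mL

31.7 ng/mL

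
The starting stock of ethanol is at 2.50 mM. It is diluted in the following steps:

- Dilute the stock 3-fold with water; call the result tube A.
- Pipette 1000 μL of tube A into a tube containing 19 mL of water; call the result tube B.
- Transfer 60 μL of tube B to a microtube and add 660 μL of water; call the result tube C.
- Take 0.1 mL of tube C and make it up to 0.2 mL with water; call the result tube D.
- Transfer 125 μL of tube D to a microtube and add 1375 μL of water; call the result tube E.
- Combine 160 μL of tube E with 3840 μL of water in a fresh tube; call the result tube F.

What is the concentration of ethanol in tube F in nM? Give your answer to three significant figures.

5.79 nM

Step 1: 3-fold → factor 3
Step 2: 1000 μL + 19 mL = 20000 μL total → factor 20000/1000 = 20
Step 3: 60 μL + 660 μL = 720 μL total → factor 720/60 = 12
Step 4: 0.1 mL brought to 0.2 mL → factor 0.2/0.1 = 2
Step 5: 125 μL + 1375 μL = 1500 μL total → factor 1500/125 = 12
Step 6: 160 μL + 3840 μL = 4000 μL total → factor 4000/160 = 25
Overall dilution factor = 3 × 20 × 12 × 2 × 12 × 25 = 4.32 × 10^5
Final = 2.50 mM / 4.32 × 10^5 = 5.787 × 10^-6 mM = 5.79 nM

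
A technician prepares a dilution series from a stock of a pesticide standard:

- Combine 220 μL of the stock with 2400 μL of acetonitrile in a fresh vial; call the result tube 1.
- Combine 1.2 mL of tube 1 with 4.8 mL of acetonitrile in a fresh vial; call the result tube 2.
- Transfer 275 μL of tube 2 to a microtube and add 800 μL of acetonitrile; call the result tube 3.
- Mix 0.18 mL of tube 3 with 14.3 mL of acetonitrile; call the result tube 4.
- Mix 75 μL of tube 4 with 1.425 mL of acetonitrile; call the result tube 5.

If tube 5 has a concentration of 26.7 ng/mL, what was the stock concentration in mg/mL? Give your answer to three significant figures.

10.0 mg/mL

Step 1: 220 μL + 2400 μL = 2620 μL total → factor 2620/220 = 11.909
Step 2: 1.2 mL + 4.8 mL = 6 mL total → factor 6/1.2 = 5
Step 3: 275 μL + 800 μL = 1075 μL total → factor 1075/275 = 3.9091
Step 4: 0.18 mL + 14.3 mL = 14.48 mL total → factor 14.48/0.18 = 80.444
Step 5: 75 μL + 1.425 mL = 1500 μL total → factor 1500/75 = 20
Overall dilution factor = 11.909 × 5 × 3.9091 × 80.444 × 20 = 3.745 × 10^5
Stock = 26.7 ng/mL × 3.745 × 10^5 = 9.999 × 10^6 ng/mL = 10.0 mg/mL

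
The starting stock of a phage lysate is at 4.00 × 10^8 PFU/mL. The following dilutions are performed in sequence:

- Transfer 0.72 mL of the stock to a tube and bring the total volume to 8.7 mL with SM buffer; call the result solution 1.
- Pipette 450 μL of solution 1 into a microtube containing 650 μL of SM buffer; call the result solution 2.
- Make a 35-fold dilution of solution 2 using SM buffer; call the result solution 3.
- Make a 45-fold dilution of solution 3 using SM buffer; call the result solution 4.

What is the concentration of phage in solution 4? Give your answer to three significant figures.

Step 1: 0.72 mL brought to 8.7 mL → factor 8.7/0.72 = 12.083
Step 2: 450 μL + 650 μL = 1100 μL total → factor 1100/450 = 2.4444
Step 3: 35-fold → factor 35
Step 4: 45-fold → factor 45
Overall dilution factor = 12.083 × 2.4444 × 35 × 45 = 46521
Final = 4.00 × 10^8 PFU/mL / 46521 = 8.60 × 10^3 PFU/mL

8.60 × 10^3 PFU/mL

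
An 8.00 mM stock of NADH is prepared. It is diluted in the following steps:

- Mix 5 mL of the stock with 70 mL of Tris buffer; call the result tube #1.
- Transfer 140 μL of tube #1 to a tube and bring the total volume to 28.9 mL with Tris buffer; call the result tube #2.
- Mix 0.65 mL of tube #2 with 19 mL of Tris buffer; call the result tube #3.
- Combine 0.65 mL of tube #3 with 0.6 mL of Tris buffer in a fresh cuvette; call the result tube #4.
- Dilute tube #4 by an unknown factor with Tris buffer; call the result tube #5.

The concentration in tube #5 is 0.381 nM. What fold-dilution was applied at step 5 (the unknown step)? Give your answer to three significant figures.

Step 1: 5 mL + 70 mL = 75 mL total → factor 75/5 = 15
Step 2: 140 μL brought to 28.9 mL → factor 28900/140 = 206.43
Step 3: 0.65 mL + 19 mL = 19.65 mL total → factor 19.65/0.65 = 30.231
Step 4: 0.65 mL + 0.6 mL = 1.25 mL total → factor 1.25/0.65 = 1.9231
Step 5: unknown factor x
Product of known-step factors = 1.8001 × 10^5
Overall factor = 8.00 mM / (0.381 nM) = 2.0997 × 10^7
x = 2.0997 × 10^7 / 1.8001 × 10^5 = 117

117-fold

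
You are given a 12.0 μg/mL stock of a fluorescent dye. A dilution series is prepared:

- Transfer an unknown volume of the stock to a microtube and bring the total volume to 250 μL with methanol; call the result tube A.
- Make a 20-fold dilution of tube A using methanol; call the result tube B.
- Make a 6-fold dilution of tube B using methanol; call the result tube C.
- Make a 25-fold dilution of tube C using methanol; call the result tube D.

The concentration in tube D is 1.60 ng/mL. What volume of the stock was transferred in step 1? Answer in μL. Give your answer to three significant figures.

100 μL

Step 1: v brought to 250 μL → factor = 250 μL/v
Step 2: 20-fold → factor 20
Step 3: 6-fold → factor 6
Step 4: 25-fold → factor 25
Product of known-step factors = 3000
Overall factor = 12.0 μg/mL / (1.60 ng/mL) = 7500
Step-1 factor = 7500 / 3000 = 2.5
v = 250 μL / 2.5 = 100 μL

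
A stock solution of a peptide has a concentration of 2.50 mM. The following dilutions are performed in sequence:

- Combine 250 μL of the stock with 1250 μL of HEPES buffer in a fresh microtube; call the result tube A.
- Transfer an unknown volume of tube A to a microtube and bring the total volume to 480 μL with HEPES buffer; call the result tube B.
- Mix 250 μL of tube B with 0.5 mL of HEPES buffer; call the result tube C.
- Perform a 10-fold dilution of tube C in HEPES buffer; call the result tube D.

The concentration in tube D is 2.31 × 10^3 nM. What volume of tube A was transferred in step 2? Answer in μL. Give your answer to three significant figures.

Step 1: 250 μL + 1250 μL = 1500 μL total → factor 1500/250 = 6
Step 2: v brought to 480 μL → factor = 480 μL/v
Step 3: 250 μL + 0.5 mL = 750 μL total → factor 750/250 = 3
Step 4: 10-fold → factor 10
Product of known-step factors = 180
Overall factor = 2.50 mM / (2.31 × 10^3 nM) = 1082.3
Step-2 factor = 1082.3 / 180 = 6.0125
v = 480 μL / 6.0125 = 79.8 μL

79.8 μL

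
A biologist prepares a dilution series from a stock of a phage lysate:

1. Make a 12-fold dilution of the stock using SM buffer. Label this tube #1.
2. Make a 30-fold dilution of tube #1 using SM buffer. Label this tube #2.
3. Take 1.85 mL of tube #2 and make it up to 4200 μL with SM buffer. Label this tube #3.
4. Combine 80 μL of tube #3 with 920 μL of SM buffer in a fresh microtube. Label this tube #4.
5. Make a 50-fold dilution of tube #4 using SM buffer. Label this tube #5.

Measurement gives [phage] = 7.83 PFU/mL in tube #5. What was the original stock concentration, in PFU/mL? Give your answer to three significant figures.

Step 1: 12-fold → factor 12
Step 2: 30-fold → factor 30
Step 3: 1.85 mL brought to 4200 μL → factor 4.2/1.85 = 2.2703
Step 4: 80 μL + 920 μL = 1000 μL total → factor 1000/80 = 12.5
Step 5: 50-fold → factor 50
Overall dilution factor = 12 × 30 × 2.2703 × 12.5 × 50 = 5.1081 × 10^5
Stock = 7.83 PFU/mL × 5.1081 × 10^5 = 4.00 × 10^6 PFU/mL

4.00 × 10^6 PFU/mL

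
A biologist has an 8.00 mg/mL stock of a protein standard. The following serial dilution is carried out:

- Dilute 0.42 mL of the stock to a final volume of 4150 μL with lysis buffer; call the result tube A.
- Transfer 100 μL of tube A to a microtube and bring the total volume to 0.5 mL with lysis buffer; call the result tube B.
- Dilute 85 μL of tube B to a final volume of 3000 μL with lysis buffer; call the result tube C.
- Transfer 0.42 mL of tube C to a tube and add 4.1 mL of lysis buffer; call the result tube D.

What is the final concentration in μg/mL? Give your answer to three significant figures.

0.426 μg/mL

Step 1: 0.42 mL brought to 4150 μL → factor 4.15/0.42 = 9.881
Step 2: 100 μL brought to 0.5 mL → factor 500/100 = 5
Step 3: 85 μL brought to 3000 μL → factor 3000/85 = 35.294
Step 4: 0.42 mL + 4.1 mL = 4.52 mL total → factor 4.52/0.42 = 10.762
Overall dilution factor = 9.881 × 5 × 35.294 × 10.762 = 18766
Final = 8.00 mg/mL / 18766 = 0.0004263 mg/mL = 0.426 μg/mL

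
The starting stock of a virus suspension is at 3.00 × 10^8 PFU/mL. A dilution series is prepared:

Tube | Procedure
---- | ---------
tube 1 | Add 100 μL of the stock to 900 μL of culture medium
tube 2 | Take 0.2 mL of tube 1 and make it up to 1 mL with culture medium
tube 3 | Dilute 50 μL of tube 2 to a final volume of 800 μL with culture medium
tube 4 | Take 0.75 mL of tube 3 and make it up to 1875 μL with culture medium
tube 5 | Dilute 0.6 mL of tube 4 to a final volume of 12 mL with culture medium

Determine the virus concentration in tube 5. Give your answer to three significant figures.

Step 1: 100 μL + 900 μL = 1000 μL total → factor 1000/100 = 10
Step 2: 0.2 mL brought to 1 mL → factor 1/0.2 = 5
Step 3: 50 μL brought to 800 μL → factor 800/50 = 16
Step 4: 0.75 mL brought to 1875 μL → factor 1.875/0.75 = 2.5
Step 5: 0.6 mL brought to 12 mL → factor 12/0.6 = 20
Overall dilution factor = 10 × 5 × 16 × 2.5 × 20 = 40000
Final = 3.00 × 10^8 PFU/mL / 40000 = 7.50 × 10^3 PFU/mL

7.50 × 10^3 PFU/mL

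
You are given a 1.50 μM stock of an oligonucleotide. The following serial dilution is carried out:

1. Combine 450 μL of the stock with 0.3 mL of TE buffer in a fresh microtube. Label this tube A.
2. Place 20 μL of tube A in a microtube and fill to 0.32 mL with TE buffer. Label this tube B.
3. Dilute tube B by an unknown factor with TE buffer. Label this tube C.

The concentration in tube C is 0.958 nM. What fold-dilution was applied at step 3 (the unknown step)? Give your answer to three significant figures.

Step 1: 450 μL + 0.3 mL = 750 μL total → factor 750/450 = 1.6667
Step 2: 20 μL brought to 0.32 mL → factor 320/20 = 16
Step 3: unknown factor x
Product of known-step factors = 26.667
Overall factor = 1.50 μM / (0.958 nM) = 1565.8
x = 1565.8 / 26.667 = 58.7

58.7-fold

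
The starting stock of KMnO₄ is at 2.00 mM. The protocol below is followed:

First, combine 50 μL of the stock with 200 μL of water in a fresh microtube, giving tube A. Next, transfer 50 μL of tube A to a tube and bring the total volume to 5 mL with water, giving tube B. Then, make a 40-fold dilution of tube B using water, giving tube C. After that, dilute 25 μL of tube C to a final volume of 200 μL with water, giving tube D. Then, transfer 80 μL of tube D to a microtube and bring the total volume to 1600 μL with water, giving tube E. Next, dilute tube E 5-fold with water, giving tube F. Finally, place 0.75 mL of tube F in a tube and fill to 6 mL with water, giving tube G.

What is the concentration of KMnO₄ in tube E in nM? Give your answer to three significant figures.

0.625 nM

Step 1: 50 μL + 200 μL = 250 μL total → factor 250/50 = 5
Step 2: 50 μL brought to 5 mL → factor 5000/50 = 100
Step 3: 40-fold → factor 40
Step 4: 25 μL brought to 200 μL → factor 200/25 = 8
Step 5: 80 μL brought to 1600 μL → factor 1600/80 = 20
Dilution factor through tube E = 5 × 100 × 40 × 8 × 20 = 3.2 × 10^6
[tube E] = 2.00 mM / 3.2 × 10^6 = 6.250 × 10^-7 mM = 0.625 nM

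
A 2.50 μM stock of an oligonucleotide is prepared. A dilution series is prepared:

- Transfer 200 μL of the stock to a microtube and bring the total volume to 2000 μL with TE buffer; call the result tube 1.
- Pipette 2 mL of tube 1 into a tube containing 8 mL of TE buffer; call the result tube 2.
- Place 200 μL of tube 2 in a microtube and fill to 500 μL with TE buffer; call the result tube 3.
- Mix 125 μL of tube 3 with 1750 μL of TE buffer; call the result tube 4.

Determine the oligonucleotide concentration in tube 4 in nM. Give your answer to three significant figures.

1.33 nM

Step 1: 200 μL brought to 2000 μL → factor 2000/200 = 10
Step 2: 2 mL + 8 mL = 10 mL total → factor 10/2 = 5
Step 3: 200 μL brought to 500 μL → factor 500/200 = 2.5
Step 4: 125 μL + 1750 μL = 1875 μL total → factor 1875/125 = 15
Overall dilution factor = 10 × 5 × 2.5 × 15 = 1875
Final = 2.50 μM / 1875 = 0.001333 μM = 1.33 nM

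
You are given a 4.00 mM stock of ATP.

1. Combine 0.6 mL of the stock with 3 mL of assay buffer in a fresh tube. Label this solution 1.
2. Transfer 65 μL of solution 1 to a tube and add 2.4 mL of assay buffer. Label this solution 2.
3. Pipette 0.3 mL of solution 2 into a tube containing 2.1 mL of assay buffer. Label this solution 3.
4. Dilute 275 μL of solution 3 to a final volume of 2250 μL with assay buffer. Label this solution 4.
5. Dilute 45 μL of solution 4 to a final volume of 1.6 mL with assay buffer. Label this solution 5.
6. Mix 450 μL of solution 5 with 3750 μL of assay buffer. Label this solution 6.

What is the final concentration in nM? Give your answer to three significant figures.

0.809 nM

Step 1: 0.6 mL + 3 mL = 3.6 mL total → factor 3.6/0.6 = 6
Step 2: 65 μL + 2.4 mL = 2465 μL total → factor 2465/65 = 37.923
Step 3: 0.3 mL + 2.1 mL = 2.4 mL total → factor 2.4/0.3 = 8
Step 4: 275 μL brought to 2250 μL → factor 2250/275 = 8.1818
Step 5: 45 μL brought to 1.6 mL → factor 1600/45 = 35.556
Step 6: 450 μL + 3750 μL = 4200 μL total → factor 4200/450 = 9.3333
Overall dilution factor = 6 × 37.923 × 8 × 8.1818 × 35.556 × 9.3333 = 4.9424 × 10^6
Final = 4.00 mM / 4.9424 × 10^6 = 8.093 × 10^-7 mM = 0.809 nM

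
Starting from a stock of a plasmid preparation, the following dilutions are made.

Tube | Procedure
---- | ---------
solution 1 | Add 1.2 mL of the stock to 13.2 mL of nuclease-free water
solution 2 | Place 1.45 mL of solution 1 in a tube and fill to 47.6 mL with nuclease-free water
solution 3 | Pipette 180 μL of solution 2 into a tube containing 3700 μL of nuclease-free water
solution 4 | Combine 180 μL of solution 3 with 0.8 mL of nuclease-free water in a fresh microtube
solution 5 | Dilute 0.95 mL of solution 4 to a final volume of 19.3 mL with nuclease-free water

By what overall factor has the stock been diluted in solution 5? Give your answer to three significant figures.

Step 1: 1.2 mL + 13.2 mL = 14.4 mL total → factor 14.4/1.2 = 12
Step 2: 1.45 mL brought to 47.6 mL → factor 47.6/1.45 = 32.828
Step 3: 180 μL + 3700 μL = 3880 μL total → factor 3880/180 = 21.556
Step 4: 180 μL + 0.8 mL = 980 μL total → factor 980/180 = 5.4444
Step 5: 0.95 mL brought to 19.3 mL → factor 19.3/0.95 = 20.316
Overall dilution factor = 12 × 32.828 × 21.556 × 5.4444 × 20.316 = 9.3922 × 10^5

9.39 × 10^5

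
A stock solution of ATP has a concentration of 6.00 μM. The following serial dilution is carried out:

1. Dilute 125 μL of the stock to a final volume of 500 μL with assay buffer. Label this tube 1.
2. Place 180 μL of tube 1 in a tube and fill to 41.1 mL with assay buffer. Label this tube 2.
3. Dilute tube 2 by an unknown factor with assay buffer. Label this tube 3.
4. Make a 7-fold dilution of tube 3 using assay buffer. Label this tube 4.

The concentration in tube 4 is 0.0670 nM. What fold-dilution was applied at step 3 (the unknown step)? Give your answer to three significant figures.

Step 1: 125 μL brought to 500 μL → factor 500/125 = 4
Step 2: 180 μL brought to 41.1 mL → factor 41100/180 = 228.33
Step 3: unknown factor x
Step 4: 7-fold → factor 7
Product of known-step factors = 6393.3
Overall factor = 6.00 μM / (0.0670 nM) = 89552
x = 89552 / 6393.3 = 14.0

14.0-fold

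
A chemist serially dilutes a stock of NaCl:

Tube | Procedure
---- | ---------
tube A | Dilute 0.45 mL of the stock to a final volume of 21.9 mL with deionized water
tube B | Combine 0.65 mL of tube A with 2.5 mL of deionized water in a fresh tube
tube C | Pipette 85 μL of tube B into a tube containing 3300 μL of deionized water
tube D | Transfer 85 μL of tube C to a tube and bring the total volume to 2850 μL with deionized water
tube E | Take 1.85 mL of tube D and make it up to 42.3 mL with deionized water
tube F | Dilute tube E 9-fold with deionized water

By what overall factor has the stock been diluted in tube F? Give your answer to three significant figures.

Step 1: 0.45 mL brought to 21.9 mL → factor 21.9/0.45 = 48.667
Step 2: 0.65 mL + 2.5 mL = 3.15 mL total → factor 3.15/0.65 = 4.8462
Step 3: 85 μL + 3300 μL = 3385 μL total → factor 3385/85 = 39.824
Step 4: 85 μL brought to 2850 μL → factor 2850/85 = 33.529
Step 5: 1.85 mL brought to 42.3 mL → factor 42.3/1.85 = 22.865
Step 6: 9-fold → factor 9
Overall dilution factor = 48.667 × 4.8462 × 39.824 × 33.529 × 22.865 × 9 = 6.4805 × 10^7

6.48 × 10^7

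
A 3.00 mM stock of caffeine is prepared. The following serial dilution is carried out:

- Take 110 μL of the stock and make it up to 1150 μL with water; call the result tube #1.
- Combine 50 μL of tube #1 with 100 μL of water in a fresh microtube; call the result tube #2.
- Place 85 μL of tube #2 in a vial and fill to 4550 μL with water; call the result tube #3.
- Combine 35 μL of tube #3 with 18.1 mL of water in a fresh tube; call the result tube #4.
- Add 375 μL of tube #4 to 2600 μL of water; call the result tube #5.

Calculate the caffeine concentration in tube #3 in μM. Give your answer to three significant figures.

1.79 μM

Step 1: 110 μL brought to 1150 μL → factor 1150/110 = 10.455
Step 2: 50 μL + 100 μL = 150 μL total → factor 150/50 = 3
Step 3: 85 μL brought to 4550 μL → factor 4550/85 = 53.529
Dilution factor through tube #3 = 10.455 × 3 × 53.529 = 1678.9
[tube #3] = 3.00 mM / 1678.9 = 0.001787 mM = 1.79 μM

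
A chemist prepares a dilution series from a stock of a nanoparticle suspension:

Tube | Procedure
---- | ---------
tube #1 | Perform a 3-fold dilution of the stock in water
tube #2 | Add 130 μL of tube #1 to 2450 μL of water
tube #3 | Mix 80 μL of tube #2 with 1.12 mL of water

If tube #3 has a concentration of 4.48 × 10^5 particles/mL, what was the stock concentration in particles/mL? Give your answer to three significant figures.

4.00 × 10^8 particles/mL

Step 1: 3-fold → factor 3
Step 2: 130 μL + 2450 μL = 2580 μL total → factor 2580/130 = 19.846
Step 3: 80 μL + 1.12 mL = 1200 μL total → factor 1200/80 = 15
Overall dilution factor = 3 × 19.846 × 15 = 893.08
Stock = 4.48 × 10^5 particles/mL × 893.08 = 4.00 × 10^8 particles/mL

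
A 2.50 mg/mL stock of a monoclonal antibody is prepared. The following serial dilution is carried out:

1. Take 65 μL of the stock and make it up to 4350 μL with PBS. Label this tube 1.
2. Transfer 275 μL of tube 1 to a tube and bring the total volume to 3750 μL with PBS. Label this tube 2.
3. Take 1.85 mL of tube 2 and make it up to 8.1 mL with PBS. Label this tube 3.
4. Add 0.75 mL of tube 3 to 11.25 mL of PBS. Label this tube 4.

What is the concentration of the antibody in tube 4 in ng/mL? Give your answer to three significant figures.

Step 1: 65 μL brought to 4350 μL → factor 4350/65 = 66.923
Step 2: 275 μL brought to 3750 μL → factor 3750/275 = 13.636
Step 3: 1.85 mL brought to 8.1 mL → factor 8.1/1.85 = 4.3784
Step 4: 0.75 mL + 11.25 mL = 12 mL total → factor 12/0.75 = 16
Overall dilution factor = 66.923 × 13.636 × 4.3784 × 16 = 63930
Final = 2.50 mg/mL / 63930 = 3.910 × 10^-5 mg/mL = 39.1 ng/mL

39.1 ng/mL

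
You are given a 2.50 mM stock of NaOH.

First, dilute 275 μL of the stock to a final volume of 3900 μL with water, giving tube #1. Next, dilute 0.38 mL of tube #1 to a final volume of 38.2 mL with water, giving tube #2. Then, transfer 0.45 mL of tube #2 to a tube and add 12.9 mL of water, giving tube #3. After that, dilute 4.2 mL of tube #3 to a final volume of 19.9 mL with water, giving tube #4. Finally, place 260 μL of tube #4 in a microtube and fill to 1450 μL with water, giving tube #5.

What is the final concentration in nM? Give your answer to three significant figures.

2.24 nM

Step 1: 275 μL brought to 3900 μL → factor 3900/275 = 14.182
Step 2: 0.38 mL brought to 38.2 mL → factor 38.2/0.38 = 100.53
Step 3: 0.45 mL + 12.9 mL = 13.35 mL total → factor 13.35/0.45 = 29.667
Step 4: 4.2 mL brought to 19.9 mL → factor 19.9/4.2 = 4.7381
Step 5: 260 μL brought to 1450 μL → factor 1450/260 = 5.5769
Overall dilution factor = 14.182 × 100.53 × 29.667 × 4.7381 × 5.5769 = 1.1176 × 10^6
Final = 2.50 mM / 1.1176 × 10^6 = 2.237 × 10^-6 mM = 2.24 nM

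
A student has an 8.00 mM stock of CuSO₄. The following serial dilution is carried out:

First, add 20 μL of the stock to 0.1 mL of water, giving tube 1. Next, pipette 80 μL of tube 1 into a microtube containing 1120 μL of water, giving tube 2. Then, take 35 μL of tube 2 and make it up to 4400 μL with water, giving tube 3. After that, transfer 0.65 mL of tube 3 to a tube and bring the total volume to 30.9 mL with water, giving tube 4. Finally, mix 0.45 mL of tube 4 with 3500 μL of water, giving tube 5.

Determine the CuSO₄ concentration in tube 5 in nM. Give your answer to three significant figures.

Step 1: 20 μL + 0.1 mL = 120 μL total → factor 120/20 = 6
Step 2: 80 μL + 1120 μL = 1200 μL total → factor 1200/80 = 15
Step 3: 35 μL brought to 4400 μL → factor 4400/35 = 125.71
Step 4: 0.65 mL brought to 30.9 mL → factor 30.9/0.65 = 47.538
Step 5: 0.45 mL + 3500 μL = 3.95 mL total → factor 3.95/0.45 = 8.7778
Overall dilution factor = 6 × 15 × 125.71 × 47.538 × 8.7778 = 4.7212 × 10^6
Final = 8.00 mM / 4.7212 × 10^6 = 1.694 × 10^-6 mM = 1.69 nM

1.69 nM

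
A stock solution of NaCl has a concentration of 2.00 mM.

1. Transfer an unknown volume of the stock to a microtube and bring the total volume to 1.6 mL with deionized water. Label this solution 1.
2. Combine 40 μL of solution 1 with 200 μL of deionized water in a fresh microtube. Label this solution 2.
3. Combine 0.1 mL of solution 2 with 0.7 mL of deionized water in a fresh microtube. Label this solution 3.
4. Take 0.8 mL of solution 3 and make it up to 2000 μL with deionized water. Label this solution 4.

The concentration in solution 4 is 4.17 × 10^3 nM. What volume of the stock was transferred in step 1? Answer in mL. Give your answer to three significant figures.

0.400 mL

Step 1: v brought to 1.6 mL → factor = 1.6 mL/v
Step 2: 40 μL + 200 μL = 240 μL total → factor 240/40 = 6
Step 3: 0.1 mL + 0.7 mL = 0.8 mL total → factor 0.8/0.1 = 8
Step 4: 0.8 mL brought to 2000 μL → factor 2/0.8 = 2.5
Product of known-step factors = 120
Overall factor = 2.00 mM / (4.17 × 10^3 nM) = 479.62
Step-1 factor = 479.62 / 120 = 3.9968
v = 1.6 mL / 3.9968 = 0.400 mL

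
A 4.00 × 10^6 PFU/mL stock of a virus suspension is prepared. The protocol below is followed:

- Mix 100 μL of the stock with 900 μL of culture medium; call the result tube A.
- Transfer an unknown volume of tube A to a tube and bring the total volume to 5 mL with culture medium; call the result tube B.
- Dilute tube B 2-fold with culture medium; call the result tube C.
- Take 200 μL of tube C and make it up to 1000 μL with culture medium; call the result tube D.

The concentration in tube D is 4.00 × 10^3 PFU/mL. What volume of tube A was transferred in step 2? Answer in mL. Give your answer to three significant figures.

Step 1: 100 μL + 900 μL = 1000 μL total → factor 1000/100 = 10
Step 2: v brought to 5 mL → factor = 5 mL/v
Step 3: 2-fold → factor 2
Step 4: 200 μL brought to 1000 μL → factor 1000/200 = 5
Product of known-step factors = 100
Overall factor = 4.00 × 10^6 PFU/mL / (4.00 × 10^3 PFU/mL) = 1000
Step-2 factor = 1000 / 100 = 10
v = 5 mL / 10 = 0.500 mL

0.500 mL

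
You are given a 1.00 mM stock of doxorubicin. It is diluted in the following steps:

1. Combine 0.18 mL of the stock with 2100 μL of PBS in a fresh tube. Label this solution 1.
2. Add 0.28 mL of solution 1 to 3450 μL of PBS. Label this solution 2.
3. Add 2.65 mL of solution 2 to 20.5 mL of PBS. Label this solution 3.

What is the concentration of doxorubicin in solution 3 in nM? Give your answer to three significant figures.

Step 1: 0.18 mL + 2100 μL = 2.28 mL total → factor 2.28/0.18 = 12.667
Step 2: 0.28 mL + 3450 μL = 3.73 mL total → factor 3.73/0.28 = 13.321
Step 3: 2.65 mL + 20.5 mL = 23.15 mL total → factor 23.15/2.65 = 8.7358
Overall dilution factor = 12.667 × 13.321 × 8.7358 = 1474.1
Final = 1.00 mM / 1474.1 = 0.0006784 mM = 678 nM

678 nM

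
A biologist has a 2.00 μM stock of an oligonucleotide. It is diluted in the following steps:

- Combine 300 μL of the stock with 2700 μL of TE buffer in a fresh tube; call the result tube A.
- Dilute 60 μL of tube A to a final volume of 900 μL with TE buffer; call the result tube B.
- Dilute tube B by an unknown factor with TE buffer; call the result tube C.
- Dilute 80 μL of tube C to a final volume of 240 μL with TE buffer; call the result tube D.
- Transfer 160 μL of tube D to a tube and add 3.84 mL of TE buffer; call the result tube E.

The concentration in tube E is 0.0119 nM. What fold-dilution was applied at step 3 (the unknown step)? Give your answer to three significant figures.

Step 1: 300 μL + 2700 μL = 3000 μL total → factor 3000/300 = 10
Step 2: 60 μL brought to 900 μL → factor 900/60 = 15
Step 3: unknown factor x
Step 4: 80 μL brought to 240 μL → factor 240/80 = 3
Step 5: 160 μL + 3.84 mL = 4000 μL total → factor 4000/160 = 25
Product of known-step factors = 11250
Overall factor = 2.00 μM / (0.0119 nM) = 1.6807 × 10^5
x = 1.6807 × 10^5 / 11250 = 14.9

14.9-fold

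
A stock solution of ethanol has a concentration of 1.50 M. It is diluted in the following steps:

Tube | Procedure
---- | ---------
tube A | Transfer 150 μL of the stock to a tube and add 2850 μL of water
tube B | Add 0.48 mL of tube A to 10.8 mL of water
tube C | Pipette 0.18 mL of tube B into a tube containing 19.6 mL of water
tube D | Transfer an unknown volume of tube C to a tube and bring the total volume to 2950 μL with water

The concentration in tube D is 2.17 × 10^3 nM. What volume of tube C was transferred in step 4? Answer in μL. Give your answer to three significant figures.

220 μL

Step 1: 150 μL + 2850 μL = 3000 μL total → factor 3000/150 = 20
Step 2: 0.48 mL + 10.8 mL = 11.28 mL total → factor 11.28/0.48 = 23.5
Step 3: 0.18 mL + 19.6 mL = 19.78 mL total → factor 19.78/0.18 = 109.89
Step 4: v brought to 2950 μL → factor = 2950 μL/v
Product of known-step factors = 51648
Overall factor = 1.50 M / (2.17 × 10^3 nM) = 6.9124 × 10^5
Step-4 factor = 6.9124 × 10^5 / 51648 = 13.384
v = 2950 μL / 13.384 = 220 μL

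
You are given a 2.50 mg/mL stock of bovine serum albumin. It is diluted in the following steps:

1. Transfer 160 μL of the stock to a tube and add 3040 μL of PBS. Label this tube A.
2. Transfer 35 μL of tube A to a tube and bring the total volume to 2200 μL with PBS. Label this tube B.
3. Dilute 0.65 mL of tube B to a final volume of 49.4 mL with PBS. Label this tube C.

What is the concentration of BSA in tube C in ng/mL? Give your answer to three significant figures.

Step 1: 160 μL + 3040 μL = 3200 μL total → factor 3200/160 = 20
Step 2: 35 μL brought to 2200 μL → factor 2200/35 = 62.857
Step 3: 0.65 mL brought to 49.4 mL → factor 49.4/0.65 = 76
Overall dilution factor = 20 × 62.857 × 76 = 95543
Final = 2.50 mg/mL / 95543 = 2.617 × 10^-5 mg/mL = 26.2 ng/mL

26.2 ng/mL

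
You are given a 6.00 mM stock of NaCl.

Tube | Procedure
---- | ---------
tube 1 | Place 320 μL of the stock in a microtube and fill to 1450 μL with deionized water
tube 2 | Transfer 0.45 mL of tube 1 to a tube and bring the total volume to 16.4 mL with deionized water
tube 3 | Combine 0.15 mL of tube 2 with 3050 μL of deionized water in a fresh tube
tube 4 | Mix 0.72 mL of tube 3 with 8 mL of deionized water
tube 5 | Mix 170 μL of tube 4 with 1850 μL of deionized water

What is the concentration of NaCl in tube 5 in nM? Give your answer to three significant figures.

Step 1: 320 μL brought to 1450 μL → factor 1450/320 = 4.5312
Step 2: 0.45 mL brought to 16.4 mL → factor 16.4/0.45 = 36.444
Step 3: 0.15 mL + 3050 μL = 3.2 mL total → factor 3.2/0.15 = 21.333
Step 4: 0.72 mL + 8 mL = 8.72 mL total → factor 8.72/0.72 = 12.111
Step 5: 170 μL + 1850 μL = 2020 μL total → factor 2020/170 = 11.882
Overall dilution factor = 4.5312 × 36.444 × 21.333 × 12.111 × 11.882 = 5.0698 × 10^5
Final = 6.00 mM / 5.0698 × 10^5 = 1.183 × 10^-5 mM = 11.8 nM

11.8 nM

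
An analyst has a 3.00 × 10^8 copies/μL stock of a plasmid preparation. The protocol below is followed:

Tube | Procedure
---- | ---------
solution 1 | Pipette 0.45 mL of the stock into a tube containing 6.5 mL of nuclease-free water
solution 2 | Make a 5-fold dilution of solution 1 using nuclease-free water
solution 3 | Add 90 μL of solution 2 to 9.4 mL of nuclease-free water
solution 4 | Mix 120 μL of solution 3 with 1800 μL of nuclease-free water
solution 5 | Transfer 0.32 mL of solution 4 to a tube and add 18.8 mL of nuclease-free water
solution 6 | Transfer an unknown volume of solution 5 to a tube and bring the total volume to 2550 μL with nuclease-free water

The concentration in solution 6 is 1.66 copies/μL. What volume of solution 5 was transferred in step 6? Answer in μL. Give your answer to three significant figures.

Step 1: 0.45 mL + 6.5 mL = 6.95 mL total → factor 6.95/0.45 = 15.444
Step 2: 5-fold → factor 5
Step 3: 90 μL + 9.4 mL = 9490 μL total → factor 9490/90 = 105.44
Step 4: 120 μL + 1800 μL = 1920 μL total → factor 1920/120 = 16
Step 5: 0.32 mL + 18.8 mL = 19.12 mL total → factor 19.12/0.32 = 59.75
Step 6: v brought to 2550 μL → factor = 2550 μL/v
Product of known-step factors = 7.7844 × 10^6
Overall factor = 3.00 × 10^8 copies/μL / (1.66 copies/μL) = 1.8072 × 10^8
Step-6 factor = 1.8072 × 10^8 / 7.7844 × 10^6 = 23.216
v = 2550 μL / 23.216 = 110 μL

110 μL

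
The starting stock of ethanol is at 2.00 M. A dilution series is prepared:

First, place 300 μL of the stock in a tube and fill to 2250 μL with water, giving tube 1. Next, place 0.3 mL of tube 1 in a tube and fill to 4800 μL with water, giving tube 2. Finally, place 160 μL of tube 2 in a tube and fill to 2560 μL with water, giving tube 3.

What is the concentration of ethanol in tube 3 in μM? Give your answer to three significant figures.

1.04 × 10^3 μM

Step 1: 300 μL brought to 2250 μL → factor 2250/300 = 7.5
Step 2: 0.3 mL brought to 4800 μL → factor 4.8/0.3 = 16
Step 3: 160 μL brought to 2560 μL → factor 2560/160 = 16
Overall dilution factor = 7.5 × 16 × 16 = 1920
Final = 2.00 M / 1920 = 0.001042 M = 1.04 × 10^3 μM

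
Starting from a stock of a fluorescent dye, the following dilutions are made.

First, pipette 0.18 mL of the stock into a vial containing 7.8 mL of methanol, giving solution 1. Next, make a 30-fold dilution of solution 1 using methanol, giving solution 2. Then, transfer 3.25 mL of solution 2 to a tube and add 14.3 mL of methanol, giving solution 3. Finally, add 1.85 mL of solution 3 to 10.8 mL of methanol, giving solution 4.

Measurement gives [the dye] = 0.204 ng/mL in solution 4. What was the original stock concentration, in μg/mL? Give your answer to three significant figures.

10.0 μg/mL

Step 1: 0.18 mL + 7.8 mL = 7.98 mL total → factor 7.98/0.18 = 44.333
Step 2: 30-fold → factor 30
Step 3: 3.25 mL + 14.3 mL = 17.55 mL total → factor 17.55/3.25 = 5.4
Step 4: 1.85 mL + 10.8 mL = 12.65 mL total → factor 12.65/1.85 = 6.8378
Overall dilution factor = 44.333 × 30 × 5.4 × 6.8378 = 49109
Stock = 0.204 ng/mL × 49109 = 1.002 × 10^4 ng/mL = 10.0 μg/mL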